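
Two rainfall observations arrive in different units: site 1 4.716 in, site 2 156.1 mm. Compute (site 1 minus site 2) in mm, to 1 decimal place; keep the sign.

-36.3 mm

site 1: 4.716 in = 119.786 mm.
Difference: 119.786 − 156.100 = -36.3 mm.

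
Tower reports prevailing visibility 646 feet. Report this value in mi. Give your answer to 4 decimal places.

1 ft = 0.000189394 SM, so 646 × 0.000189394 = 0.1223 SM.

0.1223 SM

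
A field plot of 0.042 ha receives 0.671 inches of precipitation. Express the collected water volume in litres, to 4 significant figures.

7158 litres

Depth: 0.671 in × 25.4 = 17.0434 mm.
Area: 0.042 ha = 420 m².
1 mm over 1 m² is 1 L, so volume = 17.0434 × 420 = 7158.228 L ≈ 7158 L.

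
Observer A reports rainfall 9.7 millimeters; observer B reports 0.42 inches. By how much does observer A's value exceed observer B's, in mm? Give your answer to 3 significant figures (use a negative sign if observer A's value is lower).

observer B: 0.42 in = 10.66800 mm.
Difference: 9.70000 − 10.66800 = -0.968 mm.

-0.968 mm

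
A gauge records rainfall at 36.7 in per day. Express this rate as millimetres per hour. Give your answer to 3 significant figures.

38.8 mm/hour

36.7 in/day × 25.4 mm/in × 0.0416667 day/hour = 38.8 mm/hour.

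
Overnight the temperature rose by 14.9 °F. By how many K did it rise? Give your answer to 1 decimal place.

For a temperature change the 32° offset cancels: ΔK = 14.9 × 0.5556 = 8.3 K.

8.3 K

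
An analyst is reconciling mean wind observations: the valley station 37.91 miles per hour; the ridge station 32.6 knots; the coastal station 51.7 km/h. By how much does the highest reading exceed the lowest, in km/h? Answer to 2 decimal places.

9.31 km/h

the valley station: 37.91 mph = 61.0102 km/h.
the ridge station: 32.6 kt = 60.3752 km/h.
Spread: 61.0102 − 51.7000 = 9.31 km/h.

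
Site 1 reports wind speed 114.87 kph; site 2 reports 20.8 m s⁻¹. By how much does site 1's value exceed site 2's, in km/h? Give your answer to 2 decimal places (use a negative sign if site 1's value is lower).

site 2: 20.8 m/s = 74.8800 km/h.
Difference: 114.8700 − 74.8800 = 39.99 km/h.

39.99 km/h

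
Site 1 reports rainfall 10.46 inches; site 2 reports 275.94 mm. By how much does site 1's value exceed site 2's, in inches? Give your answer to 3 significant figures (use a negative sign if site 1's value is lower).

-0.404 in

site 2: 275.94 mm = 10.86378 in.
Difference: 10.46000 − 10.86378 = -0.404 in.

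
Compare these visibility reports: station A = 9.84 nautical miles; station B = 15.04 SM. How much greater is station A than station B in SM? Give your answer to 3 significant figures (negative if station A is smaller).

-3.72 SM

station A: 9.84 nmi = 11.3237 SM.
Difference: 11.3237 − 15.0400 = -3.72 SM.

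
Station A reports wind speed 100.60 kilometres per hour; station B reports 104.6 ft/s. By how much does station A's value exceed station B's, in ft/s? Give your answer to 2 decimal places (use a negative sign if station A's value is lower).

station A: 100.60 km/h = 91.6812 ft/s.
Difference: 91.6812 − 104.6000 = -12.92 ft/s.

-12.92 ft/s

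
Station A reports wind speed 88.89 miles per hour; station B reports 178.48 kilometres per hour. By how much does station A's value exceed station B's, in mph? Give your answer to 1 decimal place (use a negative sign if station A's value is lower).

station B: 178.48 km/h = 110.902 mph.
Difference: 88.890 − 110.902 = -22.0 mph.

-22.0 mph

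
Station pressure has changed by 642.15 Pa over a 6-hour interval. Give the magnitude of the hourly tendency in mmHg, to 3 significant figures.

642.15 Pa / 6 h × 0.00750062 mmHg/Pa = 0.803 mmHg/h.

0.803 mmHg per hour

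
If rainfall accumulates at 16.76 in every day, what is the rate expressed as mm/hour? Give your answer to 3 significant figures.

16.76 in/day × 25.4 mm/in × 0.0416667 day/hour = 17.7 mm/hour.

17.7 mm/hour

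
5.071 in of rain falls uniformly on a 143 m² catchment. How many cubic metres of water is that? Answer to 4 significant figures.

18.42 cubic metres

Depth: 5.071 in × 25.4 = 128.8034 mm.
1 mm over 1 m² is 1 L, so volume = 128.8034 × 143 = 18418.886 L = 18.42 m³.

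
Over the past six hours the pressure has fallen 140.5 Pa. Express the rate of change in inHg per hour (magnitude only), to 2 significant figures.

0.0069 inHg per hour

140.5 Pa / 6 h × 0.0002953 inHg/Pa = 0.0069 inHg/h.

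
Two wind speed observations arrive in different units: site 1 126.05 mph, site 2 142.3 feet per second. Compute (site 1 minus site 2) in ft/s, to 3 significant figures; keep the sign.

42.6 ft/s

site 1: 126.05 mph = 184.873 ft/s.
Difference: 184.873 − 142.300 = 42.6 ft/s.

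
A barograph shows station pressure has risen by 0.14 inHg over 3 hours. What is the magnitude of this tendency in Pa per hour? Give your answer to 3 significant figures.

0.14 inHg / 3 h × 3386.39 Pa/inHg = 158 Pa/h.

158 Pa per hour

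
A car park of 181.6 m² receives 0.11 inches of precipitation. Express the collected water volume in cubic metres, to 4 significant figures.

0.5074 cubic metres

Depth: 0.11 in × 25.4 = 2.794 mm.
1 mm over 1 m² is 1 L, so volume = 2.794 × 181.6 = 507.3904 L = 0.5074 m³.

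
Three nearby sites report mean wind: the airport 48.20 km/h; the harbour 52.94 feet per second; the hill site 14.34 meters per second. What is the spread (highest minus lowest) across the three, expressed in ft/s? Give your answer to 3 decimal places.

the airport: 48.20 km/h = 43.92680 ft/s.
the hill site: 14.34 m/s = 47.04724 ft/s.
Spread: 52.94000 − 43.92680 = 9.013 ft/s.

9.013 ft/s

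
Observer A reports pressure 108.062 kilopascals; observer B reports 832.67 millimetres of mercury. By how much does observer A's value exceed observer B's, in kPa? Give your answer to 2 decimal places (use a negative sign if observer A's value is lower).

observer B: 832.67 mmHg = 111.0136 kPa.
Difference: 108.0620 − 111.0136 = -2.95 kPa.

-2.95 kPa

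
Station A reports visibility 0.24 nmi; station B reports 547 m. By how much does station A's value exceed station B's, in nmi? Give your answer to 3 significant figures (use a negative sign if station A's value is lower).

station B: 547 m = 0.295356 nmi.
Difference: 0.240000 − 0.295356 = -0.0554 nmi.

-0.0554 nmi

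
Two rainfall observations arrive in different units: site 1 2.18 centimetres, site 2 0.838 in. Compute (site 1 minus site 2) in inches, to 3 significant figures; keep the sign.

0.0203 in

site 1: 2.18 cm = 0.858268 in.
Difference: 0.858268 − 0.838000 = 0.0203 in.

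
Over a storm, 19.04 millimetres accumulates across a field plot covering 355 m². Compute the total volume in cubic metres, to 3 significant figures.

6.76 cubic metres

1 mm over 1 m² is 1 L, so volume = 19.04 × 355 = 6759.2 L = 6.76 m³.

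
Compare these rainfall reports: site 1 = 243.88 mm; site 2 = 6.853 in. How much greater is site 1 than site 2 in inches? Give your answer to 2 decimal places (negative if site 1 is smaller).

site 1: 243.88 mm = 9.6016 in.
Difference: 9.6016 − 6.8530 = 2.75 in.

2.75 in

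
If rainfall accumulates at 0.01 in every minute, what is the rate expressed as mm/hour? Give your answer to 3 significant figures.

15.2 mm/hour

0.01 in/minute × 25.4 mm/in × 60 minute/hour = 15.2 mm/hour.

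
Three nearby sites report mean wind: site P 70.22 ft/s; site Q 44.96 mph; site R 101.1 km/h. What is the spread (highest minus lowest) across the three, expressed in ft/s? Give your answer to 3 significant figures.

26.2 ft/s

site Q: 44.96 mph = 65.941 ft/s.
site R: 101.1 km/h = 92.137 ft/s.
Spread: 92.137 − 65.941 = 26.2 ft/s.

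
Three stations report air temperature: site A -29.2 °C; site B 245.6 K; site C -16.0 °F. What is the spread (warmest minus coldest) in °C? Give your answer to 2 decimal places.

2.53 °C

site B: 245.6 K = -27.550 °C.
site C: -16.0 °F = -26.667 °C.
Spread: (-26.667) − (-29.200) = 2.533 °C.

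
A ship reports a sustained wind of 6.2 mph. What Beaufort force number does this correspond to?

Beaufort force 2

6.2 mph = 2.8 m/s, which is Beaufort 2 (light breeze, 1.6–3.3 m/s).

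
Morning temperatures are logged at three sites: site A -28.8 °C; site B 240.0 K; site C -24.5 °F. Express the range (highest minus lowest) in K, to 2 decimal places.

4.35 K

site B: 240.0 K = -33.150 °C.
site C: -24.5 °F = -31.389 °C.
Spread: (-28.800) − (-33.150) = 4.350 °C.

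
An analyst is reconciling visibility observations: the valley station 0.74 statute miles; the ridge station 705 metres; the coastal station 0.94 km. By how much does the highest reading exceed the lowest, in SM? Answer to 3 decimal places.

0.302 SM

the ridge station: 705 m = 0.43807 SM.
the coastal station: 0.94 km = 0.58409 SM.
Spread: 0.74000 − 0.43807 = 0.302 SM.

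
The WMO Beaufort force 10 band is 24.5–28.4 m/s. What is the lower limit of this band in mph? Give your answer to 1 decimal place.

24.5–28.4 m/s × 2.237 = 54.8–63.5 mph.

54.8 mph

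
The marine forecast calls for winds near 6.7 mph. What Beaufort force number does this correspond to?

Beaufort force 2

6.7 mph = 3.0 m/s, which is Beaufort 2 (light breeze, 1.6–3.3 m/s).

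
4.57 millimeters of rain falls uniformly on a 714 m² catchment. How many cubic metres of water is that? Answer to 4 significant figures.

1 mm over 1 m² is 1 L, so volume = 4.57 × 714 = 3262.98 L = 3.263 m³.

3.263 cubic metres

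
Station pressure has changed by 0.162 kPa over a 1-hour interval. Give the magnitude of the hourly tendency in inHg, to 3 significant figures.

0.162 kPa / 1 h × 0.2953 inHg/kPa = 0.0478 inHg/h.

0.0478 inHg per hour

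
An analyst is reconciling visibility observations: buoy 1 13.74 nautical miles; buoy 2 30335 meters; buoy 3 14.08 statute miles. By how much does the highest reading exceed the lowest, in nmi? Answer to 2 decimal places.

4.14 nmi

buoy 2: 30335 m = 16.3796 nmi.
buoy 3: 14.08 SM = 12.2352 nmi.
Spread: 16.3796 − 12.2352 = 4.14 nmi.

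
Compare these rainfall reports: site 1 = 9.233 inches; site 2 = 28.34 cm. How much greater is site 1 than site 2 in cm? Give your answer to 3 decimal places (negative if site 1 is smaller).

-4.888 cm

site 1: 9.233 in = 23.45182 cm.
Difference: 23.45182 − 28.34000 = -4.888 cm.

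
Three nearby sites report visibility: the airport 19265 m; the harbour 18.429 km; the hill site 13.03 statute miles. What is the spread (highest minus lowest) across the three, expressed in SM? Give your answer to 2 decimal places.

the airport: 19265 m = 11.9707 SM.
the harbour: 18.429 km = 11.4512 SM.
Spread: 13.0300 − 11.4512 = 1.58 SM.

1.58 SM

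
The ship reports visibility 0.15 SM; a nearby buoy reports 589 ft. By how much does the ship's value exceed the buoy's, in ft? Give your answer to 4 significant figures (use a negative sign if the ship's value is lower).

203.0 ft

the ship: 0.15 SM = 792.000 ft.
Difference: 792.000 − 589.000 = 203.0 ft.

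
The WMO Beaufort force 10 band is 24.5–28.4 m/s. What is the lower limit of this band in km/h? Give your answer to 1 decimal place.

88.2 km/h

24.5–28.4 m/s × 3.6 = 88.2–102.2 km/h.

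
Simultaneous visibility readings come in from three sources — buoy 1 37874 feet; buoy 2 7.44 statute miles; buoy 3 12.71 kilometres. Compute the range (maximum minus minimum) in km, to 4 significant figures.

buoy 1: 37874 ft = 11.54400 km.
buoy 2: 7.44 SM = 11.97352 km.
Spread: 12.71000 − 11.54400 = 1.166 km.

1.166 km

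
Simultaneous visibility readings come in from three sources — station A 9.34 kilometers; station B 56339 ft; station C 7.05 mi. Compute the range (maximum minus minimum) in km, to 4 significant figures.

station B: 56339 ft = 17.17213 km.
station C: 7.05 SM = 11.34588 km.
Spread: 17.17213 − 9.34000 = 7.832 km.

7.832 km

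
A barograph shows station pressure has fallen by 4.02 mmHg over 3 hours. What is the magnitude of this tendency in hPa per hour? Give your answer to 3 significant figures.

1.79 hPa per hour

4.02 mmHg / 3 h × 1.33322 hPa/mmHg = 1.79 hPa/h.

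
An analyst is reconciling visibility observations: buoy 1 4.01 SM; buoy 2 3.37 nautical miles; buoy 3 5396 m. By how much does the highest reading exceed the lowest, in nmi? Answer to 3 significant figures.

buoy 1: 4.01 SM = 3.48459 nmi.
buoy 3: 5396 m = 2.91361 nmi.
Spread: 3.48459 − 2.91361 = 0.571 nmi.

0.571 nmi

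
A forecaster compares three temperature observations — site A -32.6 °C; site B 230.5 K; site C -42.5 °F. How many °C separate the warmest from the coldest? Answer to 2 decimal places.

10.05 °C

site B: 230.5 K = -42.650 °C.
site C: -42.5 °F = -41.389 °C.
Spread: (-32.600) − (-42.650) = 10.050 °C.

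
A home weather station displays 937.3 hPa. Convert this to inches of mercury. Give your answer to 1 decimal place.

27.7 inHg

1 hPa = 0.02953 inHg, so 937.3 × 0.02953 = 27.7 inHg.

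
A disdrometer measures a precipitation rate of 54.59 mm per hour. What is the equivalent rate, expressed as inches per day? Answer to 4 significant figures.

51.58 in/day

54.59 mm/hour × 0.0393701 in/mm × 24 hour/day = 51.58 in/day.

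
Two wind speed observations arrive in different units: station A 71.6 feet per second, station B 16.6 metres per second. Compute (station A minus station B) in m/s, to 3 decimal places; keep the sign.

station A: 71.6 ft/s = 21.82368 m/s.
Difference: 21.82368 − 16.60000 = 5.224 m/s.

5.224 m/s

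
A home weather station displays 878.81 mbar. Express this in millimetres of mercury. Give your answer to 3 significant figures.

1 mb = 0.750062 mmHg, so 878.81 × 0.750062 = 659 mmHg.

659 mmHg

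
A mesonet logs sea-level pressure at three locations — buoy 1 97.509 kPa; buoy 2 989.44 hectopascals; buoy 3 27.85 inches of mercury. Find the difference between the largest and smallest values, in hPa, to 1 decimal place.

46.3 hPa

buoy 1: 97.509 kPa = 975.090 hPa.
buoy 3: 27.85 inHg = 943.109 hPa.
Spread: 989.440 − 943.109 = 46.3 hPa.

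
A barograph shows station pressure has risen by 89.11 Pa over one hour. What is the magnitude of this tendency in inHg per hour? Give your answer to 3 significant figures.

0.0263 inHg per hour

89.11 Pa / 1 h × 0.0002953 inHg/Pa = 0.0263 inHg/h.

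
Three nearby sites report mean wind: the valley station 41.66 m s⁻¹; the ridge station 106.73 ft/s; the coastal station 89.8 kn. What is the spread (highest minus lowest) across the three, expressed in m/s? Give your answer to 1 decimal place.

the ridge station: 106.73 ft/s = 32.531 m/s.
the coastal station: 89.8 kt = 46.197 m/s.
Spread: 46.197 − 32.531 = 13.7 m/s.

13.7 m/s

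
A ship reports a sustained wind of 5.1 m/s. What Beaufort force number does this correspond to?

Beaufort force 3

5.1 m/s lies in the Beaufort 3 band (gentle breeze, 3.4–5.4 m/s).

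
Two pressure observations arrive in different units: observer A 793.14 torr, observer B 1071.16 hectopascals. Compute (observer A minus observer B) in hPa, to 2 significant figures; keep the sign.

-14 hPa

observer A: 793.14 mmHg = 1057.43 hPa.
Difference: 1057.43 − 1071.16 = -14 hPa.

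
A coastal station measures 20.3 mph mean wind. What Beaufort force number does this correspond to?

20.3 mph = 9.1 m/s, which is Beaufort 5 (fresh breeze, 8.0–10.7 m/s).

Beaufort force 5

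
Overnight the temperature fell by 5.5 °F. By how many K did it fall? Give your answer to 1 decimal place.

3.1 K

Converting a difference, only the 9/5 scale factor applies: ΔK = 5.5 × 0.5556 = 3.1 K.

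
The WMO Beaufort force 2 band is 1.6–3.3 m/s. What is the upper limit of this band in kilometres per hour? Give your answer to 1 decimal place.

11.9 km/h

1.6–3.3 m/s × 3.6 = 5.8–11.9 km/h.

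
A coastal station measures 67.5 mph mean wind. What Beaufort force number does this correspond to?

67.5 mph = 30.2 m/s, which is Beaufort 11 (violent storm, 28.5–32.6 m/s).

Beaufort force 11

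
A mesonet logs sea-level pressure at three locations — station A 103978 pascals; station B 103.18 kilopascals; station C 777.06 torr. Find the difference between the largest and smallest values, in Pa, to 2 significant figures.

800 Pa

station B: 103.18 kPa = 103180.00 Pa.
station C: 777.06 mmHg = 103599.49 Pa.
Spread: 103978.00 − 103180.00 = 800 Pa.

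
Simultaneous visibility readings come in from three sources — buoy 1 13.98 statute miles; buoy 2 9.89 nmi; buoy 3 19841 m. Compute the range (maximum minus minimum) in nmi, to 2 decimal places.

2.26 nmi

buoy 1: 13.98 SM = 12.1483 nmi.
buoy 3: 19841 m = 10.7133 nmi.
Spread: 12.1483 − 9.8900 = 2.26 nmi.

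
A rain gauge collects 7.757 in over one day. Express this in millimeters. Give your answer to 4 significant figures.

197.0 mm

1 in = 25.4 mm, so 7.757 × 25.4 = 197.0 mm.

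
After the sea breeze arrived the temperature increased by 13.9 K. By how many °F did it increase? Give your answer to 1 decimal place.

For a temperature change the 32° offset cancels: Δ°F = 13.9 × 1.8 = 25.0 °F.

25.0 °F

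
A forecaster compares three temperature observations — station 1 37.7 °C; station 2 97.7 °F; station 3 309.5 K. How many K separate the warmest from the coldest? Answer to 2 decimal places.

station 2: 97.7 °F = 36.500 °C.
station 3: 309.5 K = 36.350 °C.
Spread: 37.700 − 36.350 = 1.350 °C.

1.35 K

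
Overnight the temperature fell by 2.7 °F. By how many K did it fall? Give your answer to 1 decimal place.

1.5 K

For a temperature change the 32° offset cancels: ΔK = 2.7 × 0.5556 = 1.5 K.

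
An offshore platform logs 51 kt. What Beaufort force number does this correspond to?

Beaufort force 10

51 kt lies in the Beaufort 10 band (storm, 48–55 kt).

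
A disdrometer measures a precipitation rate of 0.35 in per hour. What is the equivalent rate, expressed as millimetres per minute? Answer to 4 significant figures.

0.1482 mm/minute

0.35 in/hour × 25.4 mm/in × 0.0166667 hour/minute = 0.1482 mm/minute.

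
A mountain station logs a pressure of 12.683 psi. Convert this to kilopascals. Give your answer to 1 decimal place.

87.4 kPa

1 psi = 6.89476 kPa, so 12.683 × 6.89476 = 87.4 kPa.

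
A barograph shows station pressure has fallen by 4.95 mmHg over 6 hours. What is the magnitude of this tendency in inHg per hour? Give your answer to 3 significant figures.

4.95 mmHg / 6 h × 0.0393701 inHg/mmHg = 0.0325 inHg/h.

0.0325 inHg per hour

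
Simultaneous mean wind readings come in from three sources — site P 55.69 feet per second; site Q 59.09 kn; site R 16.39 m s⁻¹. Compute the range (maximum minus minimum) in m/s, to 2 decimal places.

14.01 m/s

site P: 55.69 ft/s = 16.9743 m/s.
site Q: 59.09 kt = 30.3985 m/s.
Spread: 30.3985 − 16.3900 = 14.01 m/s.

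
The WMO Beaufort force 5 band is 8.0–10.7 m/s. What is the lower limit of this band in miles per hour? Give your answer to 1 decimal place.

17.9 mph

8.0–10.7 m/s × 2.237 = 17.9–23.9 mph.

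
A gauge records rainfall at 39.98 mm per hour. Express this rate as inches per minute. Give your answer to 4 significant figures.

39.98 mm/hour × 0.0393701 in/mm × 0.0166667 hour/minute = 0.02623 in/minute.

0.02623 in/minute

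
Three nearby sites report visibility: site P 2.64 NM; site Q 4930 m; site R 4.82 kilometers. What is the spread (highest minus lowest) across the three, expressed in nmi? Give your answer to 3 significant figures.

site Q: 4930 m = 2.661987 nmi.
site R: 4.82 km = 2.602592 nmi.
Spread: 2.661987 − 2.602592 = 0.0594 nmi.

0.0594 nmi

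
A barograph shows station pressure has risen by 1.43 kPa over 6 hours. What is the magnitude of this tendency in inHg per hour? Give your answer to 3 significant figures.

1.43 kPa / 6 h × 0.2953 inHg/kPa = 0.0704 inHg/h.

0.0704 inHg per hour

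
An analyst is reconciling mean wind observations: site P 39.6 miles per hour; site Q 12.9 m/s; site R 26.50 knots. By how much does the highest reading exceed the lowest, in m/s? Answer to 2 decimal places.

site P: 39.6 mph = 17.7028 m/s.
site R: 26.50 kt = 13.6328 m/s.
Spread: 17.7028 − 12.9000 = 4.80 m/s.

4.80 m/s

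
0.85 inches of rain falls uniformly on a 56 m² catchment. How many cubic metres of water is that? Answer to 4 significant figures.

1.209 cubic metres

Depth: 0.85 in × 25.4 = 21.59 mm.
1 mm over 1 m² is 1 L, so volume = 21.59 × 56 = 1209.04 L = 1.209 m³.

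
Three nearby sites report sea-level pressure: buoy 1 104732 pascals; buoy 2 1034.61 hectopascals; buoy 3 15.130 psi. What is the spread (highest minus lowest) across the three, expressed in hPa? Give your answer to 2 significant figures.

13 hPa

buoy 1: 104732 Pa = 1047.32 hPa.
buoy 3: 15.130 psi = 1043.18 hPa.
Spread: 1047.32 − 1034.61 = 13 hPa.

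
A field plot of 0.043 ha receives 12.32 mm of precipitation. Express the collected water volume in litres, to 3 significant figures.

5300 litres

Area: 0.043 ha = 430 m².
1 mm over 1 m² is 1 L, so volume = 12.32 × 430 = 5297.6 L ≈ 5300 L.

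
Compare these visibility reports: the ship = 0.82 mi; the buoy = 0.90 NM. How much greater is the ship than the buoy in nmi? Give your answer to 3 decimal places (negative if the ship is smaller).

-0.187 nmi

the ship: 0.82 SM = 0.71256 nmi.
Difference: 0.71256 − 0.90000 = -0.187 nmi.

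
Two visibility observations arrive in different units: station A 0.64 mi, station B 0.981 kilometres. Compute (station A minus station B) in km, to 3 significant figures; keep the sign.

station A: 0.64 SM = 1.029980 km.
Difference: 1.029980 − 0.981000 = 0.0490 km.

0.0490 km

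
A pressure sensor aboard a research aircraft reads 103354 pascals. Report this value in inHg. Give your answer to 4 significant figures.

1 Pa = 0.0002953 inHg, so 103354 × 0.0002953 = 30.52 inHg.

30.52 inHg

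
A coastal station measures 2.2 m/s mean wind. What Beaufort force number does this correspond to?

2.2 m/s lies in the Beaufort 2 band (light breeze, 1.6–3.3 m/s).

Beaufort force 2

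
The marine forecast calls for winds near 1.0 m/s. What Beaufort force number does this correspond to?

Beaufort force 1

1.0 m/s lies in the Beaufort 1 band (light air, 0.3–1.5 m/s).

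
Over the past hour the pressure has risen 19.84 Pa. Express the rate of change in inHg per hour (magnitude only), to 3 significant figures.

0.00586 inHg per hour

19.84 Pa / 1 h × 0.0002953 inHg/Pa = 0.00586 inHg/h.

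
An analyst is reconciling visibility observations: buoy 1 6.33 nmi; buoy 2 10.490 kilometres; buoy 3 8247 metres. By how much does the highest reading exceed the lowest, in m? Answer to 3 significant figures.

buoy 1: 6.33 nmi = 11723.16 m.
buoy 2: 10.490 km = 10490.00 m.
Spread: 11723.16 − 8247.00 = 3480 m.

3480 m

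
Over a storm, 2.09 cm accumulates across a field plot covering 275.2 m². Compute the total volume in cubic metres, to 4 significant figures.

Depth: 2.09 cm × 10 = 20.9 mm.
1 mm over 1 m² is 1 L, so volume = 20.9 × 275.2 = 5751.68 L = 5.752 m³.

5.752 cubic metres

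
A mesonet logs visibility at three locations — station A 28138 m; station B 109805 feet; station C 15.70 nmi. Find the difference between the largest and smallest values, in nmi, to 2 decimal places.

station A: 28138 m = 15.1933 nmi.
station B: 109805 ft = 18.0716 nmi.
Spread: 18.0716 − 15.1933 = 2.88 nmi.

2.88 nmi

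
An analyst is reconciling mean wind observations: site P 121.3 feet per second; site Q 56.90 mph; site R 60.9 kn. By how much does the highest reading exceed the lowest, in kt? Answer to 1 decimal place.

22.4 kt

site P: 121.3 ft/s = 71.868 kt.
site Q: 56.90 mph = 49.445 kt.
Spread: 71.868 − 49.445 = 22.4 kt.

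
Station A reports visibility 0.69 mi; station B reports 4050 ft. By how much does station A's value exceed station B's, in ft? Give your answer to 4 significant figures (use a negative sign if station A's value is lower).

-406.8 ft

station A: 0.69 SM = 3643.200 ft.
Difference: 3643.200 − 4050.000 = -406.8 ft.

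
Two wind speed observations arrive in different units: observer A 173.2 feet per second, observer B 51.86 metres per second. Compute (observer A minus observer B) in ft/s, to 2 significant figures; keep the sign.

observer B: 51.86 m/s = 170.144 ft/s.
Difference: 173.200 − 170.144 = 3.1 ft/s.

3.1 ft/s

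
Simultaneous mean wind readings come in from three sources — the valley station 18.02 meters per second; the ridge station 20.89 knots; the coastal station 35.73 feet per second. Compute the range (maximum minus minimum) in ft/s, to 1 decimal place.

the valley station: 18.02 m/s = 59.121 ft/s.
the ridge station: 20.89 kt = 35.258 ft/s.
Spread: 59.121 − 35.258 = 23.9 ft/s.

23.9 ft/s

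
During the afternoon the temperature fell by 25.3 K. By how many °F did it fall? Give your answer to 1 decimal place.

45.5 °F

A change of 1 °C equals a change of 1.8 °F: Δ°F = 25.3 × 1.8 = 45.5 °F.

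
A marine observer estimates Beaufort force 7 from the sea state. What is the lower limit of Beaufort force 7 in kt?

28 kt

Beaufort 7 (near gale) spans 28–33 knots.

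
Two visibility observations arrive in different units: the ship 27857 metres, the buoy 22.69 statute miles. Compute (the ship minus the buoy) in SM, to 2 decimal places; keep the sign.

-5.38 SM

the ship: 27857 m = 17.3095 SM.
Difference: 17.3095 − 22.6900 = -5.38 SM.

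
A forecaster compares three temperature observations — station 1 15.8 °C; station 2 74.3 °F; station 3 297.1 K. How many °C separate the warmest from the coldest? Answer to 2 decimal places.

8.15 °C

station 2: 74.3 °F = 23.500 °C.
station 3: 297.1 K = 23.950 °C.
Spread: 23.950 − 15.800 = 8.150 °C.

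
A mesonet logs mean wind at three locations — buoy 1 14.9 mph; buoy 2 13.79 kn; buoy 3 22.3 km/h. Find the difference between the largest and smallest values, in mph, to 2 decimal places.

buoy 2: 13.79 kt = 15.8692 mph.
buoy 3: 22.3 km/h = 13.8566 mph.
Spread: 15.8692 − 13.8566 = 2.01 mph.

2.01 mph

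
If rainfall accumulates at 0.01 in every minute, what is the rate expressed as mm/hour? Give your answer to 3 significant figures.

15.2 mm/hour

0.01 in/minute × 25.4 mm/in × 60 minute/hour = 15.2 mm/hour.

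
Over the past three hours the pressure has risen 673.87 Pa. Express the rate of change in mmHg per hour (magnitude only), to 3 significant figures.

673.87 Pa / 3 h × 0.00750062 mmHg/Pa = 1.68 mmHg/h.

1.68 mmHg per hour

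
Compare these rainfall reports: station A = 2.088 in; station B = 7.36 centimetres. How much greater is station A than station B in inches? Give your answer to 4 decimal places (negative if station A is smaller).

station B: 7.36 cm = 2.897638 in.
Difference: 2.088000 − 2.897638 = -0.8096 in.

-0.8096 in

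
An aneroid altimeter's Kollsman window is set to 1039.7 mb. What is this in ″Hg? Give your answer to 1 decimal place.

1 mb = 0.02953 inHg, so 1039.7 × 0.02953 = 30.7 inHg.

30.7 inHg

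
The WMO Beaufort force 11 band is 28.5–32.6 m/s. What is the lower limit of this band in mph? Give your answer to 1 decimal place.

63.8 mph

28.5–32.6 m/s × 2.237 = 63.8–72.9 mph.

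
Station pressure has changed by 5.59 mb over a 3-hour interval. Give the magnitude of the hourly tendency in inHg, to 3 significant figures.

0.0550 inHg per hour

5.59 mb / 3 h × 0.02953 inHg/mb = 0.0550 inHg/h.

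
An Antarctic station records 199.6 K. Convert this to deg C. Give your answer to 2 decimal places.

-73.55 °C

°C = 199.6 − 273.15 = -73.55 °C.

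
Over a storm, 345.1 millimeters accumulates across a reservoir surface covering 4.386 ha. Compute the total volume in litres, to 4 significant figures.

Area: 4.386 ha = 43860 m².
1 mm over 1 m² is 1 L, so volume = 345.1 × 43860 = 15136086 L ≈ 15140000 L.

15140000 litres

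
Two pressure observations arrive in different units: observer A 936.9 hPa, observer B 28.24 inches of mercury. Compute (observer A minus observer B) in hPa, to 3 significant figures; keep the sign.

-19.4 hPa

observer B: 28.24 inHg = 956.316 hPa.
Difference: 936.900 − 956.316 = -19.4 hPa.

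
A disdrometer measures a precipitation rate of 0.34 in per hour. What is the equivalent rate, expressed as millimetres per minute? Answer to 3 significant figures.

0.34 in/hour × 25.4 mm/in × 0.0166667 hour/minute = 0.144 mm/minute.

0.144 mm/minute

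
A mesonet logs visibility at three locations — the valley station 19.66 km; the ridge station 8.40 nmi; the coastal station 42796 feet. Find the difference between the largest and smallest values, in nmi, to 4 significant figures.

3.572 nmi

the valley station: 19.66 km = 10.61555 nmi.
the coastal station: 42796 ft = 7.04332 nmi.
Spread: 10.61555 − 7.04332 = 3.572 nmi.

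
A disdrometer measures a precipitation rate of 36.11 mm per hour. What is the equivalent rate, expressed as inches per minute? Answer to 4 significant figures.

0.02369 in/minute

36.11 mm/hour × 0.0393701 in/mm × 0.0166667 hour/minute = 0.02369 in/minute.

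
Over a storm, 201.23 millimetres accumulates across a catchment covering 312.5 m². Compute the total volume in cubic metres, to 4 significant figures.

62.88 cubic metres

1 mm over 1 m² is 1 L, so volume = 201.23 × 312.5 = 62884.375 L = 62.88 m³.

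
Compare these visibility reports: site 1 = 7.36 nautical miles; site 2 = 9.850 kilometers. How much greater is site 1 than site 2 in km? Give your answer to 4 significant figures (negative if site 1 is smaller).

3.781 km

site 1: 7.36 nmi = 13.63072 km.
Difference: 13.63072 − 9.85000 = 3.781 km.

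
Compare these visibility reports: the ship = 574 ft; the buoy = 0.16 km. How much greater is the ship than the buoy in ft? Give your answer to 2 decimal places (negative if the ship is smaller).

49.07 ft

the buoy: 0.16 km = 524.9344 ft.
Difference: 574.0000 − 524.9344 = 49.07 ft.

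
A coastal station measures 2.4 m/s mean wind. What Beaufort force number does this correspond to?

Beaufort force 2

2.4 m/s lies in the Beaufort 2 band (light breeze, 1.6–3.3 m/s).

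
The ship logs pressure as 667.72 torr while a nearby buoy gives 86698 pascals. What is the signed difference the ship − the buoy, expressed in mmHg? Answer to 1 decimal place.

the buoy: 86698 Pa = 650.288 mmHg.
Difference: 667.720 − 650.288 = 17.4 mmHg.

17.4 mmHg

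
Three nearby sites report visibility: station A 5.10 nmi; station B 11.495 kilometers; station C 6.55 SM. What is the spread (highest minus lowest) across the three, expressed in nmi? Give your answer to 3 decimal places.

station B: 11.495 km = 6.20680 nmi.
station C: 6.55 SM = 5.69179 nmi.
Spread: 6.20680 − 5.10000 = 1.107 nmi.

1.107 nmi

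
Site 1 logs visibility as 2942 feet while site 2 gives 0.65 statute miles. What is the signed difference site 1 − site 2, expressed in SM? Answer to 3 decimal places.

-0.093 SM

site 1: 2942 ft = 0.55720 SM.
Difference: 0.55720 − 0.65000 = -0.093 SM.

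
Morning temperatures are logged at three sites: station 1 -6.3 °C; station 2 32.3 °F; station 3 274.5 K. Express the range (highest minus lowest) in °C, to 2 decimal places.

station 2: 32.3 °F = 0.167 °C.
station 3: 274.5 K = 1.350 °C.
Spread: 1.350 − (-6.300) = 7.650 °C.

7.65 °C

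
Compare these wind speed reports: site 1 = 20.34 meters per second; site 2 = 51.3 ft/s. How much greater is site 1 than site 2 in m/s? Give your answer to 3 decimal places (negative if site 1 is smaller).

4.704 m/s

site 2: 51.3 ft/s = 15.63624 m/s.
Difference: 20.34000 − 15.63624 = 4.704 m/s.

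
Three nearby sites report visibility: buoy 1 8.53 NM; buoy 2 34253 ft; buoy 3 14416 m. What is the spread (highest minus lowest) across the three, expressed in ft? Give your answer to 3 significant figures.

buoy 1: 8.53 nmi = 51829.27 ft.
buoy 3: 14416 m = 47296.59 ft.
Spread: 51829.27 − 34253.00 = 17600 ft.

17600 ft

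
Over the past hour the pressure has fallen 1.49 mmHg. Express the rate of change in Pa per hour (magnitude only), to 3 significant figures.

199 Pa per hour

1.49 mmHg / 1 h × 133.322 Pa/mmHg = 199 Pa/h.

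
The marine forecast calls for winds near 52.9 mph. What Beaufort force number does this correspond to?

52.9 mph = 23.6 m/s, which is Beaufort 9 (strong gale, 20.8–24.4 m/s).

Beaufort force 9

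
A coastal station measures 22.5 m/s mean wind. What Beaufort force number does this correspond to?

22.5 m/s lies in the Beaufort 9 band (strong gale, 20.8–24.4 m/s).

Beaufort force 9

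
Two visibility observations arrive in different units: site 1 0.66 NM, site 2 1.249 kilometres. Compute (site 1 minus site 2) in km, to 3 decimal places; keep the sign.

-0.027 km

site 1: 0.66 nmi = 1.22232 km.
Difference: 1.22232 − 1.24900 = -0.027 km.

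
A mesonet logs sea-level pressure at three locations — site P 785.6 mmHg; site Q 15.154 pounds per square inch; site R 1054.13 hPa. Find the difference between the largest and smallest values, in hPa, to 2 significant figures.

site P: 785.6 mmHg = 1047.381 hPa.
site Q: 15.154 psi = 1044.832 hPa.
Spread: 1054.130 − 1044.832 = 9.3 hPa.

9.3 hPa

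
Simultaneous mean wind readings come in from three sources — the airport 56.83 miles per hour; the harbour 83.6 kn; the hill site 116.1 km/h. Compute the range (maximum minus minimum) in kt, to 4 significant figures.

the airport: 56.83 mph = 49.3839 kt.
the hill site: 116.1 km/h = 62.6890 kt.
Spread: 83.6000 − 49.3839 = 34.22 kt.

34.22 kt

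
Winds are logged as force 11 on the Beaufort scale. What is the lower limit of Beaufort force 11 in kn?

56 kt

Beaufort 11 (violent storm) spans 56–63 knots.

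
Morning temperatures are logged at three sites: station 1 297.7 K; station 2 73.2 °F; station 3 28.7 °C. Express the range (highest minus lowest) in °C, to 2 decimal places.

station 1: 297.7 K = 24.550 °C.
station 2: 73.2 °F = 22.889 °C.
Spread: 28.700 − 22.889 = 5.811 °C.

5.81 °C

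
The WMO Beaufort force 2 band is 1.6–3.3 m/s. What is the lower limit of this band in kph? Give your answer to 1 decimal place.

5.8 km/h

1.6–3.3 m/s × 3.6 = 5.8–11.9 km/h.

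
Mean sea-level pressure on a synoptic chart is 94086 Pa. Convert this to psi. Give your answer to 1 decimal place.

1 Pa = 0.000145038 psi, so 94086 × 0.000145038 = 13.6 psi.

13.6 psi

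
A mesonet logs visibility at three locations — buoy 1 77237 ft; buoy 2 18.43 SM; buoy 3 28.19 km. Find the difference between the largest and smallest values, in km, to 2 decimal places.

buoy 1: 77237 ft = 23.5418 km.
buoy 2: 18.43 SM = 29.6602 km.
Spread: 29.6602 − 23.5418 = 6.12 km.

6.12 km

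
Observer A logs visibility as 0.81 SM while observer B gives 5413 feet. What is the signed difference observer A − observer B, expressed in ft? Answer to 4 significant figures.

observer A: 0.81 SM = 4276.80 ft.
Difference: 4276.80 − 5413.00 = -1136 ft.

-1136 ft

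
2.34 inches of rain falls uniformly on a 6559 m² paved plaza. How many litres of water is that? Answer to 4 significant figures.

389800 litres

Depth: 2.34 in × 25.4 = 59.436 mm.
1 mm over 1 m² is 1 L, so volume = 59.436 × 6559 = 389840.72 L ≈ 389800 L.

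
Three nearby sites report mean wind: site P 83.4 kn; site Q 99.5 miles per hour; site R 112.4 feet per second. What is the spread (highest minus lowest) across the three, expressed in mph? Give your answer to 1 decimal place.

site P: 83.4 kt = 95.975 mph.
site R: 112.4 ft/s = 76.636 mph.
Spread: 99.500 − 76.636 = 22.9 mph.

22.9 mph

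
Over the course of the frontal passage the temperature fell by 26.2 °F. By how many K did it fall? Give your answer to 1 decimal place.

14.6 K

For a temperature change the 32° offset cancels: ΔK = 26.2 × 0.5556 = 14.6 K.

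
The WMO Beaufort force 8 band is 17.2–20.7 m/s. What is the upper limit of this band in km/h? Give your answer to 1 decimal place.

74.5 km/h

17.2–20.7 m/s × 3.6 = 61.9–74.5 km/h.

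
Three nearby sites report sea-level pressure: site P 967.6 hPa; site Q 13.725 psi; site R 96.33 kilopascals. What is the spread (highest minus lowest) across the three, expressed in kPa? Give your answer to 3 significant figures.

2.13 kPa

site P: 967.6 hPa = 96.7600 kPa.
site Q: 13.725 psi = 94.6305 kPa.
Spread: 96.7600 − 94.6305 = 2.13 kPa.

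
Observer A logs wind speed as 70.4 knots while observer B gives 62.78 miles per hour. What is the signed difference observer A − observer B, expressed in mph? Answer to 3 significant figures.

observer A: 70.4 kt = 81.015 mph.
Difference: 81.015 − 62.780 = 18.2 mph.

18.2 mph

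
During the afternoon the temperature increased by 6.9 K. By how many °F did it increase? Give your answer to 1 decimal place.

Converting a difference, only the 9/5 scale factor applies: Δ°F = 6.9 × 1.8 = 12.4 °F.

12.4 °F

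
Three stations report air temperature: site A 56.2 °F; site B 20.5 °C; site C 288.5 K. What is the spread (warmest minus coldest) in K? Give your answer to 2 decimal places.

site A: 56.2 °F = 13.444 °C.
site C: 288.5 K = 15.350 °C.
Spread: 20.500 − 13.444 = 7.056 °C.

7.06 K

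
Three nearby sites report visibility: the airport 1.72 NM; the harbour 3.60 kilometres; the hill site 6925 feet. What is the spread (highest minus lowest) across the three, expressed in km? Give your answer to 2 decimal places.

the airport: 1.72 nmi = 3.1854 km.
the hill site: 6925 ft = 2.1107 km.
Spread: 3.6000 − 2.1107 = 1.49 km.

1.49 km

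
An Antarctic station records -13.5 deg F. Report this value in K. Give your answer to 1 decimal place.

247.9 K

First to °C: -25.28 °C.
Then to K: 247.9 K.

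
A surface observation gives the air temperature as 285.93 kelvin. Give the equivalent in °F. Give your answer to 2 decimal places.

First to °C: 12.78 °C.
Then to °F: 55.00 °F.

55.00 °F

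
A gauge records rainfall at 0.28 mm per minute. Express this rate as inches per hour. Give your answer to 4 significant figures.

0.6614 in/hour

0.28 mm/minute × 0.0393701 in/mm × 60 minute/hour = 0.6614 in/hour.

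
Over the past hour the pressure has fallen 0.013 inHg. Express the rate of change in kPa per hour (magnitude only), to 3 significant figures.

0.013 inHg / 1 h × 3.38639 kPa/inHg = 0.0440 kPa/h.

0.0440 kPa per hour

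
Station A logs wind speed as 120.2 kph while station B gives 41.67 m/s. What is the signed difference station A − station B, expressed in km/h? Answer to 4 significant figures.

station B: 41.67 m/s = 150.0120 km/h.
Difference: 120.2000 − 150.0120 = -29.81 km/h.

-29.81 km/h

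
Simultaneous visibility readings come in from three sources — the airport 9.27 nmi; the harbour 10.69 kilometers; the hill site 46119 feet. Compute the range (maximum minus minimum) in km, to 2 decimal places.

6.48 km

the airport: 9.27 nmi = 17.1680 km.
the hill site: 46119 ft = 14.0571 km.
Spread: 17.1680 − 10.6900 = 6.48 km.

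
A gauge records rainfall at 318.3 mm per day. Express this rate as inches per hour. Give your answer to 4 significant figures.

318.3 mm/day × 0.0393701 in/mm × 0.0416667 day/hour = 0.5221 in/hour.

0.5221 in/hour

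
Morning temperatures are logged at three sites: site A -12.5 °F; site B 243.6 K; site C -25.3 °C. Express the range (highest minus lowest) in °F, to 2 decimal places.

site A: -12.5 °F = -24.722 °C.
site B: 243.6 K = -29.550 °C.
Spread: (-24.722) − (-29.550) = 4.828 °C = 8.69 °F.

8.69 °F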